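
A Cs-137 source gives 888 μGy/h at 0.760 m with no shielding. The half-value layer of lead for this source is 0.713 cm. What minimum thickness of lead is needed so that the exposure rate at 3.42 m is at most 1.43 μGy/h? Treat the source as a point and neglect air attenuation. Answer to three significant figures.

3.52 cm

At 3.42 m, distance alone gives (0.760/3.42)² = 0.04938, so 888 × 0.04938 = 43.85 μGy/h.
Further attenuation needed: 43.85/1.43 = 30.66.
n = log₂(30.66) = 4.938 half-value layers.
Thickness = 4.938 × 0.713 cm = 3.521 cm.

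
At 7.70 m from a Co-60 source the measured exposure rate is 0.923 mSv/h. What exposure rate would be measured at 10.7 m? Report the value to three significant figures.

Since intensity falls as 1/r², scaling from 7.70 m to 10.7 m:
(7.70/10.7)² = 0.5179, so 0.923 × 0.5179 = 0.4780 mSv/h.

0.478 mSv/h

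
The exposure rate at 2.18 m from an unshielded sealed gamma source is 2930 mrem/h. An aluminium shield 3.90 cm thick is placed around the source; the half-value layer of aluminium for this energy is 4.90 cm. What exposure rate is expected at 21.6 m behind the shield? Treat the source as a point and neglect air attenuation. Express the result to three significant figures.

Distance alone: (2.18/21.6)² = 0.01019, so 2930 × 0.01019 = 29.86 mrem/h.
Shield: 3.90/4.90 = 0.7959 half-value layers → attenuation 2^(−0.7959) = 0.5760.
Combined: 29.86 × 0.5760 = 17.20 mrem/h.

17.2 mrem/h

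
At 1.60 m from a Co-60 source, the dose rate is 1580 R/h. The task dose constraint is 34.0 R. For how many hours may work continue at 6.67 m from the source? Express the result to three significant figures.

0.374 h

By the inverse-square law, rate at 6.67 m:
(1.60/6.67)² = 0.05754, so 1580 × 0.05754 = 90.91 R/h.
Stay time = 34.0 R ÷ 90.91 R/h = 0.3740 h.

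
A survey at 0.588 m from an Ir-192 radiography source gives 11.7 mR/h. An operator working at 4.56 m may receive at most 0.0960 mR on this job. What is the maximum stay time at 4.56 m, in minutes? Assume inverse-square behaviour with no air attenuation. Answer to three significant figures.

Intensity scales as (d₁/d₂)², so rate at 4.56 m:
11.7 × (0.588/4.56)² = 11.7 × 0.01663 = 0.1946 mR/h.
Stay time = 0.0960 mR ÷ 0.1946 mR/h = 0.4933 h = 29.60 min.

29.6 min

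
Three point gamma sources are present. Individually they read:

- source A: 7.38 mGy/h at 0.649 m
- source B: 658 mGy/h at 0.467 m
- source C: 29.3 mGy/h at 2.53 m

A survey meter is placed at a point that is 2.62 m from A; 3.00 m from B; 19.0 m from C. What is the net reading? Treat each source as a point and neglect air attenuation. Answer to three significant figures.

16.9 mGy/h

By superposition, sum each source's inverse-square contribution:
A: 7.38 × (0.649/2.62)² = 0.4528 mGy/h
B: 658 × (0.467/3.00)² = 15.94 mGy/h
C: 29.3 × (2.53/19.0)² = 0.5195 mGy/h
Total = 0.4528 + 15.94 + 0.5195 = 16.91 mGy/h.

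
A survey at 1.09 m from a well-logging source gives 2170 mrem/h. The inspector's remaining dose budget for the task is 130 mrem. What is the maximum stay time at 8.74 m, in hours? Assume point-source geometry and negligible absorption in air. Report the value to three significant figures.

Applying the 1/r² law, rate at 8.74 m:
2170 × (1.09/8.74)² = 2170 × 0.01555 = 33.74 mrem/h.
Stay time = 130 mrem ÷ 33.74 mrem/h = 3.853 h.

3.85 h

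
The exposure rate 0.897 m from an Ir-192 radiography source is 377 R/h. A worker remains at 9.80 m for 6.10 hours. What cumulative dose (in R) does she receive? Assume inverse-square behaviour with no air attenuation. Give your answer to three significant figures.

19.3 R

Applying the 1/r² law, rate at 9.80 m:
(0.897/9.80)² = 0.008378, so 377 × 0.008378 = 3.159 R/h.
Dose = rate × time = 3.159 R/h × 6.100 h = 19.27 R.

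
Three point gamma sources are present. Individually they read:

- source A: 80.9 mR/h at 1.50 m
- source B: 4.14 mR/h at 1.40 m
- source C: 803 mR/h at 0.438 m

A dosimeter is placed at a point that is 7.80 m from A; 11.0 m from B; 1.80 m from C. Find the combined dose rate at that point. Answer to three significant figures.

50.6 mR/h

Each source contributes Iᵢ·(dᵢ/rᵢ)²; contributions add.
A: 80.9 × (1.50/7.80)² = 2.992 mR/h
B: 4.14 × (1.40/11.0)² = 0.06706 mR/h
C: 803 × (0.438/1.80)² = 47.55 mR/h
Total = 2.992 + 0.06706 + 47.55 = 50.61 mR/h.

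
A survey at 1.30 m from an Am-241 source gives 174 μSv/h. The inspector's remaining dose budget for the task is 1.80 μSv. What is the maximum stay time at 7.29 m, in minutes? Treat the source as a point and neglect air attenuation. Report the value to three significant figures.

Since intensity falls as 1/r², rate at 7.29 m:
(1.30/7.29)² = 0.03180, so 174 × 0.03180 = 5.533 μSv/h.
Stay time = 1.80 μSv ÷ 5.533 μSv/h = 0.3253 h = 19.52 min.

19.5 min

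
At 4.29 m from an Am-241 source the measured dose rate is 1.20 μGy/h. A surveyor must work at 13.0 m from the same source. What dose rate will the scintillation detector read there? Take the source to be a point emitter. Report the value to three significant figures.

0.131 μGy/h

Since intensity falls as 1/r², scaling from 4.29 m to 13.0 m:
(4.29/13.0)² = 0.1089, so 1.20 × 0.1089 = 0.1307 μGy/h.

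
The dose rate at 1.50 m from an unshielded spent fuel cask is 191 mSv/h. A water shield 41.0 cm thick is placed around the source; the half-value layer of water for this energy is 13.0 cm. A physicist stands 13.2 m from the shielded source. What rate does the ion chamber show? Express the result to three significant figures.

Distance alone: (1.50/13.2)² = 0.01291, so 191 × 0.01291 = 2.466 mSv/h.
Shield: 41.0/13.0 = 3.154 half-value layers → attenuation 2^(−3.154) = 0.1123.
Combined: 2.466 × 0.1123 = 0.2769 mSv/h.

0.277 mSv/h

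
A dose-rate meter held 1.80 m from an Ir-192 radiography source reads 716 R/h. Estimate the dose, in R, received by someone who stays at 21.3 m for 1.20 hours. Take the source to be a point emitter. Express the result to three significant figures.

6.14 R

Using I₁d₁² = I₂d₂², rate at 21.3 m:
(1.80/21.3)² = 0.007141, so 716 × 0.007141 = 5.113 R/h.
Dose = rate × time = 5.113 R/h × 1.200 h = 6.136 R.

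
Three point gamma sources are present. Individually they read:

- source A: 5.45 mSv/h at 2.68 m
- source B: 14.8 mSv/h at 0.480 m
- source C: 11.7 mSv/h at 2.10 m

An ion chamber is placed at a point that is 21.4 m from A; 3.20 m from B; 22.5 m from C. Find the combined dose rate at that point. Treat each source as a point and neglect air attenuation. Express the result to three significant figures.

By superposition, sum each source's inverse-square contribution:
A: 5.45 × (2.68/21.4)² = 0.08547 mSv/h
B: 14.8 × (0.480/3.20)² = 0.3330 mSv/h
C: 11.7 × (2.10/22.5)² = 0.1019 mSv/h
Total = 0.08547 + 0.3330 + 0.1019 = 0.5204 mSv/h.

0.520 mSv/h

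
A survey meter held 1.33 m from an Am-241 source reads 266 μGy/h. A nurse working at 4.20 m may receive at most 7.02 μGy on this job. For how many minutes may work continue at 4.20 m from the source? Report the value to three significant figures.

Since intensity falls as 1/r², rate at 4.20 m:
(1.33/4.20)² = 0.1003, so 266 × 0.1003 = 26.68 μGy/h.
Stay time = 7.02 μGy ÷ 26.68 μGy/h = 0.2631 h = 15.79 min.

15.8 min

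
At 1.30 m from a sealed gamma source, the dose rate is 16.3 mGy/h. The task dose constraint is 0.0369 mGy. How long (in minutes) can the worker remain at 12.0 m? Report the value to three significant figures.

Since intensity falls as 1/r², rate at 12.0 m:
(1.30/12.0)² = 0.01174, so 16.3 × 0.01174 = 0.1914 mGy/h.
Stay time = 0.0369 mGy ÷ 0.1914 mGy/h = 0.1928 h = 11.57 min.

11.6 min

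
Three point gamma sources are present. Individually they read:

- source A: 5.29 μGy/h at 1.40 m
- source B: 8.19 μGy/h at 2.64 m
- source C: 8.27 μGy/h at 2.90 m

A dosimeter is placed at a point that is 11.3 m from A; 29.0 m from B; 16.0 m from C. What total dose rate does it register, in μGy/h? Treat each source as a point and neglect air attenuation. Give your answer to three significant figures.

0.421 μGy/h

By superposition, sum each source's inverse-square contribution:
A: 5.29 × (1.40/11.3)² = 0.08120 μGy/h
B: 8.19 × (2.64/29.0)² = 0.06787 μGy/h
C: 8.27 × (2.90/16.0)² = 0.2717 μGy/h
Total = 0.08120 + 0.06787 + 0.2717 = 0.4208 μGy/h.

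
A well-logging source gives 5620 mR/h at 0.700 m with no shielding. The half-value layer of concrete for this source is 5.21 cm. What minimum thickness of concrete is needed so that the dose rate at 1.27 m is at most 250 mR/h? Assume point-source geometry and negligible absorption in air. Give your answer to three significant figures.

At 1.27 m, distance alone gives (0.700/1.27)² = 0.3038, so 5620 × 0.3038 = 1707 mR/h.
Further attenuation needed: 1707/250 = 6.828.
n = log₂(6.828) = 2.771 half-value layers.
Thickness = 2.771 × 5.21 cm = 14.44 cm.

14.4 cm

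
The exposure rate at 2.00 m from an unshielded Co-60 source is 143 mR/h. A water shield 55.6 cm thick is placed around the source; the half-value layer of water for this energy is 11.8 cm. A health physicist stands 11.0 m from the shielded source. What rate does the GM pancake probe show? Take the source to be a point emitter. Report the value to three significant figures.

Distance alone: 143 × (2.00/11.0)² = 143 × 0.03306 = 4.728 mR/h.
Shield: 55.6/11.8 = 4.712 half-value layers → attenuation 2^(−4.712) = 0.03815.
Combined: 4.728 × 0.03815 = 0.1804 mR/h.

0.180 mR/h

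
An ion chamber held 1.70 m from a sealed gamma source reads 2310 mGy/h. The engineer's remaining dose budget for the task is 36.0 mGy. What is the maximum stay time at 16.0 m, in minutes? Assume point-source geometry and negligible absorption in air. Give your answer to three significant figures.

82.8 min

Applying the 1/r² law, rate at 16.0 m:
(1.70/16.0)² = 0.01129, so 2310 × 0.01129 = 26.08 mGy/h.
Stay time = 36.0 mGy ÷ 26.08 mGy/h = 1.380 h = 82.80 min.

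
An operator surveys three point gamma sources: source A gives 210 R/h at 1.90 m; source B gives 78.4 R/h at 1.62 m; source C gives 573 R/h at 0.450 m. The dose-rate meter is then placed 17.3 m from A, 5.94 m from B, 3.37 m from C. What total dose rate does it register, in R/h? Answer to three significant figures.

Each source contributes Iᵢ·(dᵢ/rᵢ)²; contributions add.
A: 210 × (1.90/17.3)² = 2.533 R/h
B: 78.4 × (1.62/5.94)² = 5.831 R/h
C: 573 × (0.450/3.37)² = 10.22 R/h
Total = 2.533 + 5.831 + 10.22 = 18.58 R/h.

18.6 R/h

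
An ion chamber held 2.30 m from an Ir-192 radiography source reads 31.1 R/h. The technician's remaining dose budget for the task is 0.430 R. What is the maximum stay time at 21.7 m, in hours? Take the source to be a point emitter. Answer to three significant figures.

1.23 h

Since intensity falls as 1/r², rate at 21.7 m:
(2.30/21.7)² = 0.01123, so 31.1 × 0.01123 = 0.3493 R/h.
Stay time = 0.430 R ÷ 0.3493 R/h = 1.231 h.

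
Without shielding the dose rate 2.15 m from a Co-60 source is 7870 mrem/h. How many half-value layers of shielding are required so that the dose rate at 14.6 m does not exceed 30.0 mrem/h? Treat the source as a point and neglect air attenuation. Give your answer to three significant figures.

At 14.6 m, distance alone gives (2.15/14.6)² = 0.02169, so 7870 × 0.02169 = 170.7 mrem/h.
Further attenuation needed: 170.7/30.0 = 5.690.
n = log₂(5.690) = 2.508 half-value layers.

2.51 half-value layers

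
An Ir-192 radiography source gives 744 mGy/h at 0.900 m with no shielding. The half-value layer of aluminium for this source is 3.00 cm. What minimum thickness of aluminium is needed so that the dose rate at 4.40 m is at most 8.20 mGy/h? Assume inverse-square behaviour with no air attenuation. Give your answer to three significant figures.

5.77 cm

At 4.40 m, distance alone gives (0.900/4.40)² = 0.04184, so 744 × 0.04184 = 31.13 mGy/h.
Further attenuation needed: 31.13/8.20 = 3.796.
n = log₂(3.796) = 1.924 half-value layers.
Thickness = 1.924 × 3.00 cm = 5.772 cm.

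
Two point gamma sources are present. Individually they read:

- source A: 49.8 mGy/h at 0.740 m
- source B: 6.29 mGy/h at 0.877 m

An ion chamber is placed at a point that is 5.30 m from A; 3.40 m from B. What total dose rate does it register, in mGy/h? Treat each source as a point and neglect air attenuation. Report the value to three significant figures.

By superposition, sum each source's inverse-square contribution:
A: 49.8 × (0.740/5.30)² = 0.9708 mGy/h
B: 6.29 × (0.877/3.40)² = 0.4185 mGy/h
Total = 0.9708 + 0.4185 = 1.389 mGy/h.

1.39 mGy/h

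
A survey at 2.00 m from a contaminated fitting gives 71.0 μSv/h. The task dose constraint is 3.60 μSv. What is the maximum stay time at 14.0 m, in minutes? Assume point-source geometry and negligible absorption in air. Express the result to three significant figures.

149 min

Applying the 1/r² law, rate at 14.0 m:
(2.00/14.0)² = 0.02041, so 71.0 × 0.02041 = 1.449 μSv/h.
Stay time = 3.60 μSv ÷ 1.449 μSv/h = 2.484 h = 149.0 min.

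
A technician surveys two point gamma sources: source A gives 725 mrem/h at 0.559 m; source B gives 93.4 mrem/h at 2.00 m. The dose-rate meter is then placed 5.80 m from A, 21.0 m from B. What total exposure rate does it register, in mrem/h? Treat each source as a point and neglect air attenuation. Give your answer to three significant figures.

By superposition, sum each source's inverse-square contribution:
A: 725 × (0.559/5.80)² = 6.735 mrem/h
B: 93.4 × (2.00/21.0)² = 0.8472 mrem/h
Total = 6.735 + 0.8472 = 7.582 mrem/h.

7.58 mrem/h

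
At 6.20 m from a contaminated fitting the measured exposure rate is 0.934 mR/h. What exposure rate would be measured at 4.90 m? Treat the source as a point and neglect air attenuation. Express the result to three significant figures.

Using I₁d₁² = I₂d₂², scaling from 6.20 m to 4.90 m:
(6.20/4.90)² = 1.601, so 0.934 × 1.601 = 1.495 mR/h.

1.50 mR/h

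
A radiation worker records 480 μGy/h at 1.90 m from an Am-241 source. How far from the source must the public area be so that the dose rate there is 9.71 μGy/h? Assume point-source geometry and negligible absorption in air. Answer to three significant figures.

13.4 m

Since intensity falls as 1/r², d₂ = d₁·√(I₁/I₂).
I₁/I₂ = 480/9.71 = 49.43, so d₂ = 1.90 × √49.43 = 13.36 m.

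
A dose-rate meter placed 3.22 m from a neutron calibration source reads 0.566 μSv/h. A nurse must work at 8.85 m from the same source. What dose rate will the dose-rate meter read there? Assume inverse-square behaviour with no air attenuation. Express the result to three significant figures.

0.0749 μSv/h

Using I₁d₁² = I₂d₂², scaling from 3.22 m to 8.85 m:
0.566 × (3.22/8.85)² = 0.566 × 0.1324 = 0.07494 μSv/h.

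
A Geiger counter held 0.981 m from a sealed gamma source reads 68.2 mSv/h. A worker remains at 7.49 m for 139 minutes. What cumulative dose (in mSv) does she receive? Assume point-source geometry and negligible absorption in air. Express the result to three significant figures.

2.71 mSv

Applying the 1/r² law, rate at 7.49 m:
68.2 × (0.981/7.49)² = 68.2 × 0.01715 = 1.170 mSv/h.
Dose = rate × time = 1.170 mSv/h × 2.317 h = 2.711 mSv.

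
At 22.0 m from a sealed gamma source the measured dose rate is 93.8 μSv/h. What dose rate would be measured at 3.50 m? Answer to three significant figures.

Applying the 1/r² law, scaling from 22.0 m to 3.50 m:
(22.0/3.50)² = 39.51, so 93.8 × 39.51 = 3706 μSv/h.

3710 μSv/h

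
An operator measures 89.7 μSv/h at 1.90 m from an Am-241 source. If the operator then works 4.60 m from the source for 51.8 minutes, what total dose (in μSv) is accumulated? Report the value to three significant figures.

13.2 μSv

By the inverse-square law, rate at 4.60 m:
(1.90/4.60)² = 0.1706, so 89.7 × 0.1706 = 15.30 μSv/h.
Dose = rate × time = 15.30 μSv/h × 0.8633 h = 13.21 μSv.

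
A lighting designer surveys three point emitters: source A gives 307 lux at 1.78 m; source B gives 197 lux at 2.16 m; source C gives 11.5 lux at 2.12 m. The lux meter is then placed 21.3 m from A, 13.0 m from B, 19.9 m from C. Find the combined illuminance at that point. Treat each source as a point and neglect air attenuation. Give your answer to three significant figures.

By superposition, sum each source's inverse-square contribution:
A: 307 × (1.78/21.3)² = 2.144 lux
B: 197 × (2.16/13.0)² = 5.439 lux
C: 11.5 × (2.12/19.9)² = 0.1305 lux
Total = 2.144 + 5.439 + 0.1305 = 7.713 lux.

7.71 lux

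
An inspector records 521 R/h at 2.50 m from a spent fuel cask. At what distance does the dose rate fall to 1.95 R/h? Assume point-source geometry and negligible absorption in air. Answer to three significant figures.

40.9 m

Intensity scales as (d₁/d₂)², so d₂ = d₁·√(I₁/I₂).
I₁/I₂ = 521/1.95 = 267.2, so d₂ = 2.50 × √267.2 = 40.87 m.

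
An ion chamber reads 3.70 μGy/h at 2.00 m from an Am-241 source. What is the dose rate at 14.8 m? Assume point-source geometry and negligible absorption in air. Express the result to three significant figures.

0.0676 μGy/h

Applying the 1/r² law, the rate at 14.8 m is
(2.00/14.8)² = 0.01826, so 3.70 × 0.01826 = 0.06756 μGy/h.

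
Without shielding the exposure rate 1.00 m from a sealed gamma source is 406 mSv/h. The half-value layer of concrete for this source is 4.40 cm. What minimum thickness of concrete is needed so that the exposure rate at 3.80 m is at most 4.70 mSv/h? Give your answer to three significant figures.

At 3.80 m, distance alone gives (1.00/3.80)² = 0.06925, so 406 × 0.06925 = 28.12 mSv/h.
Further attenuation needed: 28.12/4.70 = 5.983.
n = log₂(5.983) = 2.581 half-value layers.
Thickness = 2.581 × 4.40 cm = 11.36 cm.

11.4 cm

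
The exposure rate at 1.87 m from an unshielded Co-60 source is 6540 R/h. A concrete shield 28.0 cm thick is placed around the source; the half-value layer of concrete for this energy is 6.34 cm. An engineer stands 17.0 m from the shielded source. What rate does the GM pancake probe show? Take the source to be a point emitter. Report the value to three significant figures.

3.71 R/h

Distance alone: 6540 × (1.87/17.0)² = 6540 × 0.01210 = 79.13 R/h.
Shield: 28.0/6.34 = 4.416 half-value layers → attenuation 2^(−4.416) = 0.04684.
Combined: 79.13 × 0.04684 = 3.706 R/h.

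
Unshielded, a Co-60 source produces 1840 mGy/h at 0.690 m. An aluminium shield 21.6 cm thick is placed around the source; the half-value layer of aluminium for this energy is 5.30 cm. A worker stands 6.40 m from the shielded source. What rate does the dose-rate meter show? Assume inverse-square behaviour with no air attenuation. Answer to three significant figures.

1.27 mGy/h

Distance alone: (0.690/6.40)² = 0.01162, so 1840 × 0.01162 = 21.38 mGy/h.
Shield: 21.6/5.30 = 4.075 half-value layers → attenuation 2^(−4.075) = 0.05933.
Combined: 21.38 × 0.05933 = 1.268 mGy/h.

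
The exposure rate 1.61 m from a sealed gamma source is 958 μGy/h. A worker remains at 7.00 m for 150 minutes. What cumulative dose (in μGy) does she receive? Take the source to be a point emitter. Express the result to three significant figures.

127 μGy

Intensity scales as (d₁/d₂)², so rate at 7.00 m:
958 × (1.61/7.00)² = 958 × 0.05290 = 50.68 μGy/h.
Dose = rate × time = 50.68 μGy/h × 2.500 h = 126.7 μGy.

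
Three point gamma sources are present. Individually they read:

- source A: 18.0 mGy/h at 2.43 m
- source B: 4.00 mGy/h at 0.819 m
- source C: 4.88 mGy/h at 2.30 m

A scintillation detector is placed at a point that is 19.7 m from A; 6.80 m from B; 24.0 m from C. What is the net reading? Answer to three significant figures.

Each source contributes Iᵢ·(dᵢ/rᵢ)²; contributions add.
A: 18.0 × (2.43/19.7)² = 0.2739 mGy/h
B: 4.00 × (0.819/6.80)² = 0.05802 mGy/h
C: 4.88 × (2.30/24.0)² = 0.04482 mGy/h
Total = 0.2739 + 0.05802 + 0.04482 = 0.3767 mGy/h.

0.377 mGy/h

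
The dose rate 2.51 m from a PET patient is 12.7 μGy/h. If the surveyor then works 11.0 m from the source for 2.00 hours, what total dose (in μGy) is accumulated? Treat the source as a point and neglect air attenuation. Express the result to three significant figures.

Applying the 1/r² law, rate at 11.0 m:
(2.51/11.0)² = 0.05207, so 12.7 × 0.05207 = 0.6613 μGy/h.
Dose = rate × time = 0.6613 μGy/h × 2.000 h = 1.323 μGy.

1.32 μGy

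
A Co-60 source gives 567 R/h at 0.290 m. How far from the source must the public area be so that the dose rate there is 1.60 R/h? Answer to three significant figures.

Using I₁d₁² = I₂d₂², d₂ = d₁·√(I₁/I₂).
I₁/I₂ = 567/1.60 = 354.4, so d₂ = 0.290 × √354.4 = 5.459 m.

5.46 m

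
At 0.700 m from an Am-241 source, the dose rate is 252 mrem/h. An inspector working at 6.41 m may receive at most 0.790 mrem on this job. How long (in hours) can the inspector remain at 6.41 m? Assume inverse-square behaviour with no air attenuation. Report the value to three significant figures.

Intensity scales as (d₁/d₂)², so rate at 6.41 m:
(0.700/6.41)² = 0.01193, so 252 × 0.01193 = 3.006 mrem/h.
Stay time = 0.790 mrem ÷ 3.006 mrem/h = 0.2628 h.

0.263 h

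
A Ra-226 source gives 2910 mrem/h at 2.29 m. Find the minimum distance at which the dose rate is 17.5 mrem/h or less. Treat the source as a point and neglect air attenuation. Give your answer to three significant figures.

29.5 m

Applying the 1/r² law, d₂ = d₁·√(I₁/I₂).
I₁/I₂ = 2910/17.5 = 166.3, so d₂ = 2.29 × √166.3 = 29.53 m.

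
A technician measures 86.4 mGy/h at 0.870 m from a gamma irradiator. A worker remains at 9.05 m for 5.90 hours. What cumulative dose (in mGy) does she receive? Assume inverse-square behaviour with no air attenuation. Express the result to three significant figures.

4.71 mGy

Using I₁d₁² = I₂d₂², rate at 9.05 m:
(0.870/9.05)² = 0.009241, so 86.4 × 0.009241 = 0.7984 mGy/h.
Dose = rate × time = 0.7984 mGy/h × 5.900 h = 4.711 mGy.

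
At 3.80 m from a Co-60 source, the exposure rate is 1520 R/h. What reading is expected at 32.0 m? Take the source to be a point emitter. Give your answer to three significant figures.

21.4 R/h

By the inverse-square law, the rate at 32.0 m is
(3.80/32.0)² = 0.01410, so 1520 × 0.01410 = 21.43 R/h.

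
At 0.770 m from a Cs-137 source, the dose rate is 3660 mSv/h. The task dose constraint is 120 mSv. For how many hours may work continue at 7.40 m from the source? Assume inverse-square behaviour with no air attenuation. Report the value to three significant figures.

3.03 h

By the inverse-square law, rate at 7.40 m:
(0.770/7.40)² = 0.01083, so 3660 × 0.01083 = 39.64 mSv/h.
Stay time = 120 mSv ÷ 39.64 mSv/h = 3.027 h.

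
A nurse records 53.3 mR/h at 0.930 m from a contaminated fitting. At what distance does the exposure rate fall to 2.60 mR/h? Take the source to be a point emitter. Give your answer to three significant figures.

4.21 m

Applying the 1/r² law, d₂ = d₁·√(I₁/I₂).
I₁/I₂ = 53.3/2.60 = 20.50, so d₂ = 0.930 × √20.50 = 4.211 m.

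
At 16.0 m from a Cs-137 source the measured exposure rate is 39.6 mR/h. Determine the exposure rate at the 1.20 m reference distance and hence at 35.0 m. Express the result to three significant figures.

Applying the 1/r² law,
At 1.20 m: (16.0/1.20)² = 177.8, so 39.6 × 177.8 = 7041 mR/h
At 35.0 m: 7041 × (1.20/35.0)² = 7041 × 0.001176 = 8.280 mR/h.

7040 mR/h; 8.28 mR/h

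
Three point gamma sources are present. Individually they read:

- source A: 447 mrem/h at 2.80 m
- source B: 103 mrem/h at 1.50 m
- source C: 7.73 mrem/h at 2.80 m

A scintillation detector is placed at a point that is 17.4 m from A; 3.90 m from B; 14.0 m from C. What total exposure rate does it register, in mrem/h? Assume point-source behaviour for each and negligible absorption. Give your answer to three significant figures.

27.1 mrem/h

Each source contributes Iᵢ·(dᵢ/rᵢ)²; contributions add.
A: 447 × (2.80/17.4)² = 11.58 mrem/h
B: 103 × (1.50/3.90)² = 15.24 mrem/h
C: 7.73 × (2.80/14.0)² = 0.3092 mrem/h
Total = 11.58 + 15.24 + 0.3092 = 27.13 mrem/h.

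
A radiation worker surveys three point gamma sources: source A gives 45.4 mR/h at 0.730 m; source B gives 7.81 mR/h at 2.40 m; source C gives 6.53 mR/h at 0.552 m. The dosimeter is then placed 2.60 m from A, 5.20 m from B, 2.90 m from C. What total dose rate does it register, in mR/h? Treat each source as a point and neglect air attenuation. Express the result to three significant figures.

By superposition, sum each source's inverse-square contribution:
A: 45.4 × (0.730/2.60)² = 3.579 mR/h
B: 7.81 × (2.40/5.20)² = 1.664 mR/h
C: 6.53 × (0.552/2.90)² = 0.2366 mR/h
Total = 3.579 + 1.664 + 0.2366 = 5.480 mR/h.

5.48 mR/h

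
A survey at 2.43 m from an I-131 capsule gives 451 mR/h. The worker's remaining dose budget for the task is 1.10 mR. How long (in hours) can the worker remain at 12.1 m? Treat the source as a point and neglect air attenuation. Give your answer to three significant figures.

Intensity scales as (d₁/d₂)², so rate at 12.1 m:
451 × (2.43/12.1)² = 451 × 0.04033 = 18.19 mR/h.
Stay time = 1.10 mR ÷ 18.19 mR/h = 0.06047 h.

0.0605 h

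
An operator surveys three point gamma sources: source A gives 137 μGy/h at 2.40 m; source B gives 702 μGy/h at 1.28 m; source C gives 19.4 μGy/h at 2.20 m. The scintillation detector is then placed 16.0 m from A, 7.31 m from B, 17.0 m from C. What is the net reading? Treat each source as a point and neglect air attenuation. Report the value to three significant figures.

Each source contributes Iᵢ·(dᵢ/rᵢ)²; contributions add.
A: 137 × (2.40/16.0)² = 3.083 μGy/h
B: 702 × (1.28/7.31)² = 21.52 μGy/h
C: 19.4 × (2.20/17.0)² = 0.3249 μGy/h
Total = 3.083 + 21.52 + 0.3249 = 24.93 μGy/h.

24.9 μGy/h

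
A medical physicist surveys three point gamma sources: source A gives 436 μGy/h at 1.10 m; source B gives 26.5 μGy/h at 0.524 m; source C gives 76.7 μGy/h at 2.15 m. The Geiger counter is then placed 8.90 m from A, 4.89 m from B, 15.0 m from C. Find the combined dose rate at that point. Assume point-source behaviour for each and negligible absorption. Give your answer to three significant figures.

8.54 μGy/h

Each source contributes Iᵢ·(dᵢ/rᵢ)²; contributions add.
A: 436 × (1.10/8.90)² = 6.660 μGy/h
B: 26.5 × (0.524/4.89)² = 0.3043 μGy/h
C: 76.7 × (2.15/15.0)² = 1.576 μGy/h
Total = 6.660 + 0.3043 + 1.576 = 8.540 μGy/h.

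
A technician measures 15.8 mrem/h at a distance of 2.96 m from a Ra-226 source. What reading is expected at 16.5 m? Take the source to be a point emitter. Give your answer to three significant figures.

0.508 mrem/h

Using I₁d₁² = I₂d₂², the rate at 16.5 m is
(2.96/16.5)² = 0.03218, so 15.8 × 0.03218 = 0.5084 mrem/h.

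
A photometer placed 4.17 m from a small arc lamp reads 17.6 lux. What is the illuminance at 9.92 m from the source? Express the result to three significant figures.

Using I₁d₁² = I₂d₂², scaling from 4.17 m to 9.92 m:
17.6 × (4.17/9.92)² = 17.6 × 0.1767 = 3.110 lux.

3.11 lux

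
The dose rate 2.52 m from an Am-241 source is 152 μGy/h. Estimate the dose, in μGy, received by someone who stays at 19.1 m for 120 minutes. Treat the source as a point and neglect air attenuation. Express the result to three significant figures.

Intensity scales as (d₁/d₂)², so rate at 19.1 m:
152 × (2.52/19.1)² = 152 × 0.01741 = 2.646 μGy/h.
Dose = rate × time = 2.646 μGy/h × 2.000 h = 5.292 μGy.

5.29 μGy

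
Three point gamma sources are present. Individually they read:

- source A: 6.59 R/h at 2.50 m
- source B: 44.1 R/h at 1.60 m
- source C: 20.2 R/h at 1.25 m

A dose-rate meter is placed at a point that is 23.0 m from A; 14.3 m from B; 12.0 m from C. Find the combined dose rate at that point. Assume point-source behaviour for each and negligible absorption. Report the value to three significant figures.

Each source contributes Iᵢ·(dᵢ/rᵢ)²; contributions add.
A: 6.59 × (2.50/23.0)² = 0.07786 R/h
B: 44.1 × (1.60/14.3)² = 0.5521 R/h
C: 20.2 × (1.25/12.0)² = 0.2192 R/h
Total = 0.07786 + 0.5521 + 0.2192 = 0.8492 R/h.

0.849 R/h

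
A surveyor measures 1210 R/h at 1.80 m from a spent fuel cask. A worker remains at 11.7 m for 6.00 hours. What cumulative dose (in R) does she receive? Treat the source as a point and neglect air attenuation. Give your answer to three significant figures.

Intensity scales as (d₁/d₂)², so rate at 11.7 m:
1210 × (1.80/11.7)² = 1210 × 0.02367 = 28.64 R/h.
Dose = rate × time = 28.64 R/h × 6.000 h = 171.8 R.

172 R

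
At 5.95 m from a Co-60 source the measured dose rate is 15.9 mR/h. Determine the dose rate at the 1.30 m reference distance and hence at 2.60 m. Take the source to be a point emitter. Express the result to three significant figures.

By the inverse-square law,
At 1.30 m: (5.95/1.30)² = 20.95, so 15.9 × 20.95 = 333.1 mR/h
At 2.60 m: 333.1 × (1.30/2.60)² = 333.1 × 0.2500 = 83.28 mR/h.

333 mR/h; 83.3 mR/h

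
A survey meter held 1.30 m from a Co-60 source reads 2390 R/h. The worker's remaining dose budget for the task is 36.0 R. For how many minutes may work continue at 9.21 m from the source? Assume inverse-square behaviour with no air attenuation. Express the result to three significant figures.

By the inverse-square law, rate at 9.21 m:
(1.30/9.21)² = 0.01992, so 2390 × 0.01992 = 47.61 R/h.
Stay time = 36.0 R ÷ 47.61 R/h = 0.7561 h = 45.37 min.

45.4 min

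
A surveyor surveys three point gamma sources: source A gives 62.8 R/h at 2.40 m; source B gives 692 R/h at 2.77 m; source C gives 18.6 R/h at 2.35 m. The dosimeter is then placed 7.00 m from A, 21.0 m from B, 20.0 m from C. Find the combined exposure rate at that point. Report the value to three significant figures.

Each source contributes Iᵢ·(dᵢ/rᵢ)²; contributions add.
A: 62.8 × (2.40/7.00)² = 7.382 R/h
B: 692 × (2.77/21.0)² = 12.04 R/h
C: 18.6 × (2.35/20.0)² = 0.2568 R/h
Total = 7.382 + 12.04 + 0.2568 = 19.68 R/h.

19.7 R/h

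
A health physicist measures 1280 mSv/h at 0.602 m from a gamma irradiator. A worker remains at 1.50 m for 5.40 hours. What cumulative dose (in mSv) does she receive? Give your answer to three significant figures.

Using I₁d₁² = I₂d₂², rate at 1.50 m:
1280 × (0.602/1.50)² = 1280 × 0.1611 = 206.2 mSv/h.
Dose = rate × time = 206.2 mSv/h × 5.400 h = 1113 mSv.

1110 mSv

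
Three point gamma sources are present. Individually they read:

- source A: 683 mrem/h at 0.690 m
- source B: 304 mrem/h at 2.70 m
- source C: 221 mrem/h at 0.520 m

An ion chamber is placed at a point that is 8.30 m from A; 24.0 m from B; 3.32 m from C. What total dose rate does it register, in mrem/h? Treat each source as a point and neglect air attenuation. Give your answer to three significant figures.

14.0 mrem/h

Each source contributes Iᵢ·(dᵢ/rᵢ)²; contributions add.
A: 683 × (0.690/8.30)² = 4.720 mrem/h
B: 304 × (2.70/24.0)² = 3.848 mrem/h
C: 221 × (0.520/3.32)² = 5.422 mrem/h
Total = 4.720 + 3.848 + 5.422 = 13.99 mrem/h.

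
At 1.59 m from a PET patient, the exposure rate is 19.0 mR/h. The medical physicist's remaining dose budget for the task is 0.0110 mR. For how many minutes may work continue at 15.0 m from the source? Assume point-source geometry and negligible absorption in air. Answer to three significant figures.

Applying the 1/r² law, rate at 15.0 m:
(1.59/15.0)² = 0.01124, so 19.0 × 0.01124 = 0.2136 mR/h.
Stay time = 0.0110 mR ÷ 0.2136 mR/h = 0.05150 h = 3.090 min.

3.09 min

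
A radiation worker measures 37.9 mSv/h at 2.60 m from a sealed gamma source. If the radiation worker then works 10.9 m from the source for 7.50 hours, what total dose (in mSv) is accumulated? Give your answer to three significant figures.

Intensity scales as (d₁/d₂)², so rate at 10.9 m:
37.9 × (2.60/10.9)² = 37.9 × 0.05690 = 2.157 mSv/h.
Dose = rate × time = 2.157 mSv/h × 7.500 h = 16.18 mSv.

16.2 mSv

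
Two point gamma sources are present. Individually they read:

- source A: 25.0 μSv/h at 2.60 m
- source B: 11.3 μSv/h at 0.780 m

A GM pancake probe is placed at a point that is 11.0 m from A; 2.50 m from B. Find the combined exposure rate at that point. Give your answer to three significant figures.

2.50 μSv/h

Each source contributes Iᵢ·(dᵢ/rᵢ)²; contributions add.
A: 25.0 × (2.60/11.0)² = 1.397 μSv/h
B: 11.3 × (0.780/2.50)² = 1.100 μSv/h
Total = 1.397 + 1.100 = 2.497 μSv/h.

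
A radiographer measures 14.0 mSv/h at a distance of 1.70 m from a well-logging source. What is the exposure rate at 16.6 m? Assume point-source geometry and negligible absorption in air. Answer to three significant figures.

By the inverse-square law, the rate at 16.6 m is
14.0 × (1.70/16.6)² = 14.0 × 0.01049 = 0.1469 mSv/h.

0.147 mSv/h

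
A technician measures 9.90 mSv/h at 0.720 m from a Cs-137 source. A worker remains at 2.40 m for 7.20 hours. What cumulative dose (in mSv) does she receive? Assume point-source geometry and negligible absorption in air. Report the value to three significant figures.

6.42 mSv

Applying the 1/r² law, rate at 2.40 m:
9.90 × (0.720/2.40)² = 9.90 × 0.09000 = 0.8910 mSv/h.
Dose = rate × time = 0.8910 mSv/h × 7.200 h = 6.415 mSv.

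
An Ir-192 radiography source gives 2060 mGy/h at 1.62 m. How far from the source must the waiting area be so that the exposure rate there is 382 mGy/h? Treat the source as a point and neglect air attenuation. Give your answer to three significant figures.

Intensity scales as (d₁/d₂)², so d₂ = d₁·√(I₁/I₂).
I₁/I₂ = 2060/382 = 5.393, so d₂ = 1.62 × √5.393 = 3.762 m.

3.76 m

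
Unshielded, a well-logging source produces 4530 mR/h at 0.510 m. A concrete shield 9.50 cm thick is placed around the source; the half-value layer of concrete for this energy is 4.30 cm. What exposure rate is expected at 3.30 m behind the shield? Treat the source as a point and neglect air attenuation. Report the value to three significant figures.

23.4 mR/h

Distance alone: 4530 × (0.510/3.30)² = 4530 × 0.02388 = 108.2 mR/h.
Shield: 9.50/4.30 = 2.209 half-value layers → attenuation 2^(−2.209) = 0.2163.
Combined: 108.2 × 0.2163 = 23.40 mR/h.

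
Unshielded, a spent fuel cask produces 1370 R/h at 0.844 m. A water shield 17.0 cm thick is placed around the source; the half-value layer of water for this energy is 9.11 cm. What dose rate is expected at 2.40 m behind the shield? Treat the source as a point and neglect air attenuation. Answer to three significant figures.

Distance alone: (0.844/2.40)² = 0.1237, so 1370 × 0.1237 = 169.5 R/h.
Shield: 17.0/9.11 = 1.866 half-value layers → attenuation 2^(−1.866) = 0.2743.
Combined: 169.5 × 0.2743 = 46.49 R/h.

46.5 R/h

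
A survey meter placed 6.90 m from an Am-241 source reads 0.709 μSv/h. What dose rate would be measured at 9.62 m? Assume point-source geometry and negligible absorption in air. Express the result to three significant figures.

Since intensity falls as 1/r², scaling from 6.90 m to 9.62 m:
(6.90/9.62)² = 0.5145, so 0.709 × 0.5145 = 0.3648 μSv/h.

0.365 μSv/h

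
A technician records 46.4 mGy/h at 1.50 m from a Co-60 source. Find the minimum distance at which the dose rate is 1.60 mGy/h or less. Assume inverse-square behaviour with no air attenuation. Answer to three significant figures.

8.08 m

Since intensity falls as 1/r², d₂ = d₁·√(I₁/I₂).
I₁/I₂ = 46.4/1.60 = 29.00, so d₂ = 1.50 × √29.00 = 8.078 m.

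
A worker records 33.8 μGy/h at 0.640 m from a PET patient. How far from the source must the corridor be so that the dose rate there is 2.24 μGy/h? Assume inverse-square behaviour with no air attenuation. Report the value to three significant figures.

2.49 m

Intensity scales as (d₁/d₂)², so d₂ = d₁·√(I₁/I₂).
I₁/I₂ = 33.8/2.24 = 15.09, so d₂ = 0.640 × √15.09 = 2.486 m.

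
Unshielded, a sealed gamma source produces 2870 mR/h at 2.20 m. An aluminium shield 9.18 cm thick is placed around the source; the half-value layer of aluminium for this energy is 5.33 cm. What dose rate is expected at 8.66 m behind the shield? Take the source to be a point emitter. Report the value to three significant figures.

56.1 mR/h

Distance alone: (2.20/8.66)² = 0.06454, so 2870 × 0.06454 = 185.2 mR/h.
Shield: 9.18/5.33 = 1.722 half-value layers → attenuation 2^(−1.722) = 0.3031.
Combined: 185.2 × 0.3031 = 56.13 mR/h.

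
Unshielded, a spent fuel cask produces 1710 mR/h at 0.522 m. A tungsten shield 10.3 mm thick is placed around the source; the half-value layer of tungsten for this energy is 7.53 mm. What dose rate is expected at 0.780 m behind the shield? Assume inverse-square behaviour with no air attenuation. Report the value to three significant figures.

Distance alone: (0.522/0.780)² = 0.4479, so 1710 × 0.4479 = 765.9 mR/h.
Shield: 10.3/7.53 = 1.368 half-value layers → attenuation 2^(−1.368) = 0.3874.
Combined: 765.9 × 0.3874 = 296.7 mR/h.

297 mR/h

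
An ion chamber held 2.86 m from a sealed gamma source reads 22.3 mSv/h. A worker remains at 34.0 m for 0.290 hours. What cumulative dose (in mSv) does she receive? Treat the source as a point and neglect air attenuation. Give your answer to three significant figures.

Intensity scales as (d₁/d₂)², so rate at 34.0 m:
22.3 × (2.86/34.0)² = 22.3 × 0.007076 = 0.1578 mSv/h.
Dose = rate × time = 0.1578 mSv/h × 0.2900 h = 0.04576 mSv.

0.0458 mSv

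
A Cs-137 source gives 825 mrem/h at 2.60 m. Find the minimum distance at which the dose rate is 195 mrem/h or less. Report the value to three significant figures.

5.35 m

Since intensity falls as 1/r², d₂ = d₁·√(I₁/I₂).
I₁/I₂ = 825/195 = 4.231, so d₂ = 2.60 × √4.231 = 5.348 m.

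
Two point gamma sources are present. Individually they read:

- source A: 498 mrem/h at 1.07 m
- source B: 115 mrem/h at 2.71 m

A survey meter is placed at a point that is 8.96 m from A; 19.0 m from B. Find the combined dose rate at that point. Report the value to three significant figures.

9.44 mrem/h

Each source contributes Iᵢ·(dᵢ/rᵢ)²; contributions add.
A: 498 × (1.07/8.96)² = 7.102 mrem/h
B: 115 × (2.71/19.0)² = 2.340 mrem/h
Total = 7.102 + 2.340 = 9.442 mrem/h.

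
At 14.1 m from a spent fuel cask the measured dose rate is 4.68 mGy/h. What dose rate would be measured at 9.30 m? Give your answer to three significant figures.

Since intensity falls as 1/r², scaling from 14.1 m to 9.30 m:
4.68 × (14.1/9.30)² = 4.68 × 2.299 = 10.76 mGy/h.

10.8 mGy/h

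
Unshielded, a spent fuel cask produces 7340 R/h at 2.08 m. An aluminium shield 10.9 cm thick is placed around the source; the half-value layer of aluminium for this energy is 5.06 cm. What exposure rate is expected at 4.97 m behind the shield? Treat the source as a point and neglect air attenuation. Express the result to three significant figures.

Distance alone: 7340 × (2.08/4.97)² = 7340 × 0.1752 = 1286 R/h.
Shield: 10.9/5.06 = 2.154 half-value layers → attenuation 2^(−2.154) = 0.2247.
Combined: 1286 × 0.2247 = 289.0 R/h.

289 R/h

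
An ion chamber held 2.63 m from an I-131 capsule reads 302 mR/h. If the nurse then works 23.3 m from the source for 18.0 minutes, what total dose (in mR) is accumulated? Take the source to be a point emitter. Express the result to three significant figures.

By the inverse-square law, rate at 23.3 m:
302 × (2.63/23.3)² = 302 × 0.01274 = 3.847 mR/h.
Dose = rate × time = 3.847 mR/h × 0.3000 h = 1.154 mR.

1.15 mR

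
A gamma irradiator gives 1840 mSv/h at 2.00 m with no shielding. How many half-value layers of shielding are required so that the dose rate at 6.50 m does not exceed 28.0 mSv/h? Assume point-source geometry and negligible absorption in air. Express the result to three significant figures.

2.64 half-value layers

At 6.50 m, distance alone gives (2.00/6.50)² = 0.09467, so 1840 × 0.09467 = 174.2 mSv/h.
Further attenuation needed: 174.2/28.0 = 6.221.
n = log₂(6.221) = 2.637 half-value layers.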